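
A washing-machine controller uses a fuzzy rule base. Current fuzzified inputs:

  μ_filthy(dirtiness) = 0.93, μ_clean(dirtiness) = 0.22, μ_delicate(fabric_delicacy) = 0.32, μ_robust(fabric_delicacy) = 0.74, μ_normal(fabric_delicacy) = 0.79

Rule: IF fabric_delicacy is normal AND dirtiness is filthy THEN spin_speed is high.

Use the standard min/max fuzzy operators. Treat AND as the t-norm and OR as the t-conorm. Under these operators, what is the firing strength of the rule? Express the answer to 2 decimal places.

firing strength: normal=0.79, filthy=0.93; AND[min(a, b)] → w = 0.79

0.79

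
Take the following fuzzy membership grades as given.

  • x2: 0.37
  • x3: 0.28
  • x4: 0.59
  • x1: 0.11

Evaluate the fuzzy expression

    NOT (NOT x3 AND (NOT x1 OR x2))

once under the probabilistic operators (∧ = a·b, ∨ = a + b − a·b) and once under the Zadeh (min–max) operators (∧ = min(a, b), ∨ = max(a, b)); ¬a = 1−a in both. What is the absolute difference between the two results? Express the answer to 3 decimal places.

Under probabilistic:
  NOT x3 = 1 − 0.2800 = 0.7200
  NOT x1 = 1 − 0.1100 = 0.8900
  NOT x1 OR x2 = a + b − a·b on (0.8900, 0.3700) = 0.9307
  NOT x3 AND (NOT x1 OR x2) = a·b on (0.7200, 0.9307) = 0.6701
  NOT (NOT x3 AND (NOT x1 OR x2)) = 1 − 0.6701 = 0.3299
  → value = 0.3299
Under Zadeh (min–max):
  NOT x3 = 1 − 0.28 = 0.72
  NOT x1 = 1 − 0.11 = 0.89
  NOT x1 OR x2 = max(a, b) on (0.89, 0.37) = 0.89
  NOT x3 AND (NOT x1 OR x2) = min(a, b) on (0.72, 0.89) = 0.72
  NOT (NOT x3 AND (NOT x1 OR x2)) = 1 − 0.72 = 0.28
  → value = 0.2800
|0.3299 − 0.2800| = 0.050

0.050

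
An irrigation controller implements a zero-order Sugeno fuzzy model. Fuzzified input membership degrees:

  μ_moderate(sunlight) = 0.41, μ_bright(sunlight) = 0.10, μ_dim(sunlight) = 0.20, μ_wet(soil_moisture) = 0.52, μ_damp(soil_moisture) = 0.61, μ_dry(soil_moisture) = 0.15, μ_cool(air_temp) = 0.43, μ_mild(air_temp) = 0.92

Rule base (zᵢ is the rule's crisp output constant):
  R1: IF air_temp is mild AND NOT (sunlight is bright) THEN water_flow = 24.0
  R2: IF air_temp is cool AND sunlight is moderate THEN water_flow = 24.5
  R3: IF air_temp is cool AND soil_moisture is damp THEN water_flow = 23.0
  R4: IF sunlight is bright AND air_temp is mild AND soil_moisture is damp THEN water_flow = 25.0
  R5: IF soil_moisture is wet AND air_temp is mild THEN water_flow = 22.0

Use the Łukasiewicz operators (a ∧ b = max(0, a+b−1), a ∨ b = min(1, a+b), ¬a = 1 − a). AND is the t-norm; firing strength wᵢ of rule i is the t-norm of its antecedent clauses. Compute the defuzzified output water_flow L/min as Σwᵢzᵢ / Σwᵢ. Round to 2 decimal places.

23.29

R1 (z=24.0): mild=0.92, ¬bright=1−0.10=0.90; AND[max(0, a+b−1)] → w = 0.82
R2 (z=24.5): cool=0.43, moderate=0.41; AND[max(0, a+b−1)] → w = 0.00
R3 (z=23.0): cool=0.43, damp=0.61; AND[max(0, a+b−1)] → w = 0.04
R4 (z=25.0): bright=0.10, mild=0.92, damp=0.61; AND[max(0, a+b−1)] → w = 0.00
R5 (z=22.0): wet=0.52, mild=0.92; AND[max(0, a+b−1)] → w = 0.44
Weighted average = (0.82·24.0 + 0.00·24.5 + 0.04·23.0 + 0.00·25.0 + 0.44·22.0) / (0.82 + 0.00 + 0.04 + 0.00 + 0.44)
  = 30.2800 / 1.3000 = 23.29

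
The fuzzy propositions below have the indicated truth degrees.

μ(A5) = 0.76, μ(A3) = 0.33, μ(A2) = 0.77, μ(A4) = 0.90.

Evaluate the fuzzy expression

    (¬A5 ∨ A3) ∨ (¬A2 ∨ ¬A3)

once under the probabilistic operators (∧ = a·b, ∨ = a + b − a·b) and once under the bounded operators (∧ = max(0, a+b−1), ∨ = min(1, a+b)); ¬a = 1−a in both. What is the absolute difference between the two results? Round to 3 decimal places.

0.129

Under probabilistic:
  ¬A5 = 1 − 0.7600 = 0.2400
  ¬A5 ∨ A3 = a + b − a·b on (0.2400, 0.3300) = 0.4908
  ¬A2 = 1 − 0.7700 = 0.2300
  ¬A3 = 1 − 0.3300 = 0.6700
  ¬A2 ∨ ¬A3 = a + b − a·b on (0.2300, 0.6700) = 0.7459
  (¬A5 ∨ A3) ∨ (¬A2 ∨ ¬A3) = a + b − a·b on (0.4908, 0.7459) = 0.8706
  → value = 0.8706
Under bounded:
  ¬A5 = 1 − 0.76 = 0.24
  ¬A5 ∨ A3 = min(1, a+b) on (0.24, 0.33) = 0.57
  ¬A2 = 1 − 0.77 = 0.23
  ¬A3 = 1 − 0.33 = 0.67
  ¬A2 ∨ ¬A3 = min(1, a+b) on (0.23, 0.67) = 0.90
  (¬A5 ∨ A3) ∨ (¬A2 ∨ ¬A3) = min(1, a+b) on (0.57, 0.90) = 1.00
  → value = 1.0000
|0.8706 − 1.0000| = 0.129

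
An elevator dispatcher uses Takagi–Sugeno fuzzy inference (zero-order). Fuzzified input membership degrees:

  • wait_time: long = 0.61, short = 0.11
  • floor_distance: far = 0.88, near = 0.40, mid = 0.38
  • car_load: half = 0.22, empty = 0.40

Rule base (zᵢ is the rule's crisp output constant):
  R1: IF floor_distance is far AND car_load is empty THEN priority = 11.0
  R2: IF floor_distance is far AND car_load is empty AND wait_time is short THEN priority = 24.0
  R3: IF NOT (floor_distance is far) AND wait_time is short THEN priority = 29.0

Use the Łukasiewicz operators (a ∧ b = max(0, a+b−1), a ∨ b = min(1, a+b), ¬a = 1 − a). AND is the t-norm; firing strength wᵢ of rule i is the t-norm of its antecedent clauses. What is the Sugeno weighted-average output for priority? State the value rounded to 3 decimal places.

R1 (z=11.0): far=0.88, empty=0.40; AND[max(0, a+b−1)] → w = 0.28
R2 (z=24.0): far=0.88, empty=0.40, short=0.11; AND[max(0, a+b−1)] → w = 0.00
R3 (z=29.0): ¬far=1−0.88=0.12, short=0.11; AND[max(0, a+b−1)] → w = 0.00
Weighted average = (0.28·11.0 + 0.00·24.0 + 0.00·29.0) / (0.28 + 0.00 + 0.00)
  = 3.0800 / 0.2800 = 11.000

11.000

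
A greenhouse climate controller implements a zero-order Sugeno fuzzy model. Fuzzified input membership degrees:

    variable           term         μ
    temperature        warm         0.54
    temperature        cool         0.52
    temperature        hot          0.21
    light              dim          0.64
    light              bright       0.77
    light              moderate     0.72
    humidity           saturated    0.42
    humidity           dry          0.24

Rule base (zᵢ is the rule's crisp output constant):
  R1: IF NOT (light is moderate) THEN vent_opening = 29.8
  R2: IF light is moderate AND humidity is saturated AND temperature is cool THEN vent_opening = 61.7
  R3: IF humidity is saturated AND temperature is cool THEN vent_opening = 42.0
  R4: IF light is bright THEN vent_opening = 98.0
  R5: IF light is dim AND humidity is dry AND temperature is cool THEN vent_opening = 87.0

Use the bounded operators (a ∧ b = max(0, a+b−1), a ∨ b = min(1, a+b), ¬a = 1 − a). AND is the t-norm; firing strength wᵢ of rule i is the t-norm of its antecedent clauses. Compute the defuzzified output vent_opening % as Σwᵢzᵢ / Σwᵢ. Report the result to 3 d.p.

79.813

R1 (z=29.8): ¬moderate=1−0.72=0.28 → w = 0.28
R2 (z=61.7): moderate=0.72, saturated=0.42, cool=0.52; AND[max(0, a+b−1)] → w = 0.00
R3 (z=42.0): saturated=0.42, cool=0.52; AND[max(0, a+b−1)] → w = 0.00
R4 (z=98.0): bright=0.77 → w = 0.77
R5 (z=87.0): dim=0.64, dry=0.24, cool=0.52; AND[max(0, a+b−1)] → w = 0.00
Weighted average = (0.28·29.8 + 0.00·61.7 + 0.00·42.0 + 0.77·98.0 + 0.00·87.0) / (0.28 + 0.00 + 0.00 + 0.77 + 0.00)
  = 83.8040 / 1.0500 = 79.813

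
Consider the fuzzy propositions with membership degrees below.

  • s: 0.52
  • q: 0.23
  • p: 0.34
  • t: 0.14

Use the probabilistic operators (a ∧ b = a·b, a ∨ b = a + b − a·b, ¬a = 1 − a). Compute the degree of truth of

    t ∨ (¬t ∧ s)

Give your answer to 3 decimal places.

0.525

¬t = 1 − 0.1400 = 0.8600
¬t ∧ s = a·b on (0.8600, 0.5200) = 0.4472
t ∨ (¬t ∧ s) = a + b − a·b on (0.1400, 0.4472) = 0.5246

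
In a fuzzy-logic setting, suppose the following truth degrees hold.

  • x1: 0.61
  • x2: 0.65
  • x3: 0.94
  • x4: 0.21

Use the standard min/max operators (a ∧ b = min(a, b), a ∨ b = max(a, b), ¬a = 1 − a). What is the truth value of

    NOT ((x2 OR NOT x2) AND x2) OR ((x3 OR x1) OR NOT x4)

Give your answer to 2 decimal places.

NOT x2 = 1 − 0.65 = 0.35
x2 OR NOT x2 = max(a, b) on (0.65, 0.35) = 0.65
(x2 OR NOT x2) AND x2 = min(a, b) on (0.65, 0.65) = 0.65
NOT ((x2 OR NOT x2) AND x2) = 1 − 0.65 = 0.35
x3 OR x1 = max(a, b) on (0.94, 0.61) = 0.94
NOT x4 = 1 − 0.21 = 0.79
(x3 OR x1) OR NOT x4 = max(a, b) on (0.94, 0.79) = 0.94
NOT ((x2 OR NOT x2) AND x2) OR ((x3 OR x1) OR NOT x4) = max(a, b) on (0.35, 0.94) = 0.94

0.94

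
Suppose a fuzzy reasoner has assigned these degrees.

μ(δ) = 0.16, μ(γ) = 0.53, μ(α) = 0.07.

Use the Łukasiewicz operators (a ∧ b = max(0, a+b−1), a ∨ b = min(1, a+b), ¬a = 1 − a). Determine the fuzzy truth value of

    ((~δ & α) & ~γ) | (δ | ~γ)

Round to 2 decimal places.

~δ = 1 − 0.16 = 0.84
~δ & α = max(0, a+b−1) on (0.84, 0.07) = 0.00
~γ = 1 − 0.53 = 0.47
(~δ & α) & ~γ = max(0, a+b−1) on (0.00, 0.47) = 0.00
~γ = 1 − 0.53 = 0.47
δ | ~γ = min(1, a+b) on (0.16, 0.47) = 0.63
((~δ & α) & ~γ) | (δ | ~γ) = min(1, a+b) on (0.00, 0.63) = 0.63

0.63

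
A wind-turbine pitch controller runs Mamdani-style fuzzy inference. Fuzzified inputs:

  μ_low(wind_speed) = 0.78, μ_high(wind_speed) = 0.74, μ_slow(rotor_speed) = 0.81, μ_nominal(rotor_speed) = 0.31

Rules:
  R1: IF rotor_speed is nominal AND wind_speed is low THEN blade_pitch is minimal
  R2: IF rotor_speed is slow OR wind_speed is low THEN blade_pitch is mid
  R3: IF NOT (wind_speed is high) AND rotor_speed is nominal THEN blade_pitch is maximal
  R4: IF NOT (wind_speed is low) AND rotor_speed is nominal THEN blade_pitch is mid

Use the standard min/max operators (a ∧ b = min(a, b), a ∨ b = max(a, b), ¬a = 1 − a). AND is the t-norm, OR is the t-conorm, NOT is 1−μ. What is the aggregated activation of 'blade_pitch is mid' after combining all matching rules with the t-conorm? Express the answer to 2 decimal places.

0.81

R1: nominal=0.31, low=0.78; AND[min(a, b)] → w = 0.31
R2: slow=0.81, low=0.78; OR[max(a, b)] → w = 0.81
R3: ¬high=1−0.74=0.26, nominal=0.31; AND[min(a, b)] → w = 0.26
R4: ¬low=1−0.78=0.22, nominal=0.31; AND[min(a, b)] → w = 0.22
Rules with consequent 'mid': {R2, R4} → strengths 0.81, 0.22
Aggregate via t-conorm [max(a, b)]: 0.81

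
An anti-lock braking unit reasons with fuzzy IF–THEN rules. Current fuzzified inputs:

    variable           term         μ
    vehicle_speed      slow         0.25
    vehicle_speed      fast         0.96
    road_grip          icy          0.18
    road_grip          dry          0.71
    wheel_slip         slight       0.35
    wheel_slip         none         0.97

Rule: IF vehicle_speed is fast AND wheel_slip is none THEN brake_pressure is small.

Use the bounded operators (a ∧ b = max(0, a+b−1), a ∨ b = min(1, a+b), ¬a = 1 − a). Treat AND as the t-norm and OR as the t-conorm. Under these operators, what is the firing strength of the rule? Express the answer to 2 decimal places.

firing strength: fast=0.96, none=0.97; AND[max(0, a+b−1)] → w = 0.93

0.93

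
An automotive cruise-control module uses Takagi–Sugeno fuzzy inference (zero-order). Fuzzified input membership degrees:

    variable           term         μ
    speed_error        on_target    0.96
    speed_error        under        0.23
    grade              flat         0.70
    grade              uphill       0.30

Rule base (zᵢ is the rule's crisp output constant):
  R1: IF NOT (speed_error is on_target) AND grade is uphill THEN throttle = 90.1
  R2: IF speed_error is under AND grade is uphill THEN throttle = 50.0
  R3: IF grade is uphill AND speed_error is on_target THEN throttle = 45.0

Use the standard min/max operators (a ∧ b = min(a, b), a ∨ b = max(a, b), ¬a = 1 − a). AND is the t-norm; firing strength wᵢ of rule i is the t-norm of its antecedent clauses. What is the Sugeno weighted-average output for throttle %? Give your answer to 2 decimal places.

50.18

R1 (z=90.1): ¬on_target=1−0.96=0.04, uphill=0.30; AND[min(a, b)] → w = 0.04
R2 (z=50.0): under=0.23, uphill=0.30; AND[min(a, b)] → w = 0.23
R3 (z=45.0): uphill=0.30, on_target=0.96; AND[min(a, b)] → w = 0.30
Weighted average = (0.04·90.1 + 0.23·50.0 + 0.30·45.0) / (0.04 + 0.23 + 0.30)
  = 28.6040 / 0.5700 = 50.18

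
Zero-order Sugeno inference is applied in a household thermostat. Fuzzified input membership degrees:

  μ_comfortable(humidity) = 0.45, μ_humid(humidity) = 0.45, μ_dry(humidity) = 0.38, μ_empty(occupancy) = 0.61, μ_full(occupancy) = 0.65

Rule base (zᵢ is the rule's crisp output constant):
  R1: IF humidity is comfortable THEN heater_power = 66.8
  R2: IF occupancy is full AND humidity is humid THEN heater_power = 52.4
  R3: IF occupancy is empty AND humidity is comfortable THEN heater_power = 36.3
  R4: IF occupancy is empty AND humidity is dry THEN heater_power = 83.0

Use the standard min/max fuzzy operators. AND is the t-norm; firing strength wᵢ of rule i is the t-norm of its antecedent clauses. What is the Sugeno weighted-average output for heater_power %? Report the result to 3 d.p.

58.679

R1 (z=66.8): comfortable=0.45 → w = 0.45
R2 (z=52.4): full=0.65, humid=0.45; AND[min(a, b)] → w = 0.45
R3 (z=36.3): empty=0.61, comfortable=0.45; AND[min(a, b)] → w = 0.45
R4 (z=83.0): empty=0.61, dry=0.38; AND[min(a, b)] → w = 0.38
Weighted average = (0.45·66.8 + 0.45·52.4 + 0.45·36.3 + 0.38·83.0) / (0.45 + 0.45 + 0.45 + 0.38)
  = 101.5150 / 1.7300 = 58.679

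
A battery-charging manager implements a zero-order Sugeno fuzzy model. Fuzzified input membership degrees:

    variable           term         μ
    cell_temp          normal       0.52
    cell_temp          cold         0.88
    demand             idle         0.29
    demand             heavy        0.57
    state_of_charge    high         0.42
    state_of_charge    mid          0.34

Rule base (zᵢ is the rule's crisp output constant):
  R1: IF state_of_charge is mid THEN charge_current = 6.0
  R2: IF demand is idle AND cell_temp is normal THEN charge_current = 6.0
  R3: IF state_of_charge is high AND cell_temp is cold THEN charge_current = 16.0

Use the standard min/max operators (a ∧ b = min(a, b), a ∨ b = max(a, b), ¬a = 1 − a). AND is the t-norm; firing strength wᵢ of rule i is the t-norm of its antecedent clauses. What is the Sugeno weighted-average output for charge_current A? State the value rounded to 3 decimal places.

10.000

R1 (z=6.0): mid=0.34 → w = 0.34
R2 (z=6.0): idle=0.29, normal=0.52; AND[min(a, b)] → w = 0.29
R3 (z=16.0): high=0.42, cold=0.88; AND[min(a, b)] → w = 0.42
Weighted average = (0.34·6.0 + 0.29·6.0 + 0.42·16.0) / (0.34 + 0.29 + 0.42)
  = 10.5000 / 1.0500 = 10.000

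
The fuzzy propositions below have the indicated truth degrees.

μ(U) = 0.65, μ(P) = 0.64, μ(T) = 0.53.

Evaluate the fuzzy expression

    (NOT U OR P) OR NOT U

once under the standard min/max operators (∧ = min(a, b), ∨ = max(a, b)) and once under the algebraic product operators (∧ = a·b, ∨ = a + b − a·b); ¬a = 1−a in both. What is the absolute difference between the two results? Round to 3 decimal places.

0.208

Under standard min/max:
  NOT U = 1 − 0.65 = 0.35
  NOT U OR P = max(a, b) on (0.35, 0.64) = 0.64
  NOT U = 1 − 0.65 = 0.35
  (NOT U OR P) OR NOT U = max(a, b) on (0.64, 0.35) = 0.64
  → value = 0.6400
Under algebraic product:
  NOT U = 1 − 0.6500 = 0.3500
  NOT U OR P = a + b − a·b on (0.3500, 0.6400) = 0.7660
  NOT U = 1 − 0.6500 = 0.3500
  (NOT U OR P) OR NOT U = a + b − a·b on (0.7660, 0.3500) = 0.8479
  → value = 0.8479
|0.6400 − 0.8479| = 0.208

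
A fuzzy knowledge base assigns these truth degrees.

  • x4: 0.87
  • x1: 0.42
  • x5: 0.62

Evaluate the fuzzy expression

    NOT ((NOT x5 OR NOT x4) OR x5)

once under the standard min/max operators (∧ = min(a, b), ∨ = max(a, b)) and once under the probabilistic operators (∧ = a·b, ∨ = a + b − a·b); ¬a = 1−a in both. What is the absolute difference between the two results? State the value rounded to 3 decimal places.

0.175

Under standard min/max:
  NOT x5 = 1 − 0.62 = 0.38
  NOT x4 = 1 − 0.87 = 0.13
  NOT x5 OR NOT x4 = max(a, b) on (0.38, 0.13) = 0.38
  (NOT x5 OR NOT x4) OR x5 = max(a, b) on (0.38, 0.62) = 0.62
  NOT ((NOT x5 OR NOT x4) OR x5) = 1 − 0.62 = 0.38
  → value = 0.3800
Under probabilistic:
  NOT x5 = 1 − 0.6200 = 0.3800
  NOT x4 = 1 − 0.8700 = 0.1300
  NOT x5 OR NOT x4 = a + b − a·b on (0.3800, 0.1300) = 0.4606
  (NOT x5 OR NOT x4) OR x5 = a + b − a·b on (0.4606, 0.6200) = 0.7950
  NOT ((NOT x5 OR NOT x4) OR x5) = 1 − 0.7950 = 0.2050
  → value = 0.2050
|0.3800 − 0.2050| = 0.175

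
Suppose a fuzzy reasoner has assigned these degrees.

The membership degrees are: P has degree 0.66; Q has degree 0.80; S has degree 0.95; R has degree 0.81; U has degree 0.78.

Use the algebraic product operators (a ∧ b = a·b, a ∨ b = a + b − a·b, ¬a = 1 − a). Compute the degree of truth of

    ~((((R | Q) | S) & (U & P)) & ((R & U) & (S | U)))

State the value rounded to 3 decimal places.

0.679

R | Q = a + b − a·b on (0.8100, 0.8000) = 0.9620
(R | Q) | S = a + b − a·b on (0.9620, 0.9500) = 0.9981
U & P = a·b on (0.7800, 0.6600) = 0.5148
((R | Q) | S) & (U & P) = a·b on (0.9981, 0.5148) = 0.5138
R & U = a·b on (0.8100, 0.7800) = 0.6318
S | U = a + b − a·b on (0.9500, 0.7800) = 0.9890
(R & U) & (S | U) = a·b on (0.6318, 0.9890) = 0.6249
(((R | Q) | S) & (U & P)) & ((R & U) & (S | U)) = a·b on (0.5138, 0.6249) = 0.3211
~((((R | Q) | S) & (U & P)) & ((R & U) & (S | U))) = 1 − 0.3211 = 0.6789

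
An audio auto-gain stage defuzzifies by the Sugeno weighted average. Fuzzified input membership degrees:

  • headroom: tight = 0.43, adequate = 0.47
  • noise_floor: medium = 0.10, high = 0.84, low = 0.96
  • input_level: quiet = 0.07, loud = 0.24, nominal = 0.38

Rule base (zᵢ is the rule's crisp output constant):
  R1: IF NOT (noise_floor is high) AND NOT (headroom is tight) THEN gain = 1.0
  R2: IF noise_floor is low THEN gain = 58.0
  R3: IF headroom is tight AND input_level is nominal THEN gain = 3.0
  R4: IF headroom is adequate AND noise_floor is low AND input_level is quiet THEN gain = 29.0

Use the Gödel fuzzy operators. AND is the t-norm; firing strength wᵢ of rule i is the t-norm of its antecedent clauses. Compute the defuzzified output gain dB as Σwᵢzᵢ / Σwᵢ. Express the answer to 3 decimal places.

37.586

R1 (z=1.0): ¬high=1−0.84=0.16, ¬tight=1−0.43=0.57; AND[min(a, b)] → w = 0.16
R2 (z=58.0): low=0.96 → w = 0.96
R3 (z=3.0): tight=0.43, nominal=0.38; AND[min(a, b)] → w = 0.38
R4 (z=29.0): adequate=0.47, low=0.96, quiet=0.07; AND[min(a, b)] → w = 0.07
Weighted average = (0.16·1.0 + 0.96·58.0 + 0.38·3.0 + 0.07·29.0) / (0.16 + 0.96 + 0.38 + 0.07)
  = 59.0100 / 1.5700 = 37.586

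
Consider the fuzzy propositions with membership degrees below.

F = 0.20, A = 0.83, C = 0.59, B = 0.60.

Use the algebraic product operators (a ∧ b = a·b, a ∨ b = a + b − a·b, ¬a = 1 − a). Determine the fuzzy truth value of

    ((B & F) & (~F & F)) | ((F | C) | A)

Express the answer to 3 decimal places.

0.945

B & F = a·b on (0.6000, 0.2000) = 0.1200
~F = 1 − 0.2000 = 0.8000
~F & F = a·b on (0.8000, 0.2000) = 0.1600
(B & F) & (~F & F) = a·b on (0.1200, 0.1600) = 0.0192
F | C = a + b − a·b on (0.2000, 0.5900) = 0.6720
(F | C) | A = a + b − a·b on (0.6720, 0.8300) = 0.9442
((B & F) & (~F & F)) | ((F | C) | A) = a + b − a·b on (0.0192, 0.9442) = 0.9453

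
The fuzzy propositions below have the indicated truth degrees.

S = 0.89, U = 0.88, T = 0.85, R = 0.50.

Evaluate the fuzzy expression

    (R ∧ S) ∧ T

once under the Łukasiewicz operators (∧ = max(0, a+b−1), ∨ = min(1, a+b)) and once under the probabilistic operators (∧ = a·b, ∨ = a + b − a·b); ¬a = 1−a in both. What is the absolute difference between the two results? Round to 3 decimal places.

0.138

Under Łukasiewicz:
  R ∧ S = max(0, a+b−1) on (0.50, 0.89) = 0.39
  (R ∧ S) ∧ T = max(0, a+b−1) on (0.39, 0.85) = 0.24
  → value = 0.2400
Under probabilistic:
  R ∧ S = a·b on (0.5000, 0.8900) = 0.4450
  (R ∧ S) ∧ T = a·b on (0.4450, 0.8500) = 0.3782
  → value = 0.3782
|0.2400 − 0.3782| = 0.138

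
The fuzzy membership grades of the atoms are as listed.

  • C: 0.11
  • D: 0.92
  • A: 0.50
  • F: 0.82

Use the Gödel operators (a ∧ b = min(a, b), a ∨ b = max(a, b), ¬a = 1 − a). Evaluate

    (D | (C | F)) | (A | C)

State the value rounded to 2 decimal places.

C | F = max(a, b) on (0.11, 0.82) = 0.82
D | (C | F) = max(a, b) on (0.92, 0.82) = 0.92
A | C = max(a, b) on (0.50, 0.11) = 0.50
(D | (C | F)) | (A | C) = max(a, b) on (0.92, 0.50) = 0.92

0.92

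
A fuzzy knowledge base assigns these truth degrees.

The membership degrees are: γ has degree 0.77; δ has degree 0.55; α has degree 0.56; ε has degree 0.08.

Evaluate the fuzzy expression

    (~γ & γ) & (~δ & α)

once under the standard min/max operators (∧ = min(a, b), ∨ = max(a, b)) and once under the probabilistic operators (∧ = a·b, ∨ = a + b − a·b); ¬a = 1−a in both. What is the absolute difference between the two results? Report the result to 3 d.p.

0.185

Under standard min/max:
  ~γ = 1 − 0.77 = 0.23
  ~γ & γ = min(a, b) on (0.23, 0.77) = 0.23
  ~δ = 1 − 0.55 = 0.45
  ~δ & α = min(a, b) on (0.45, 0.56) = 0.45
  (~γ & γ) & (~δ & α) = min(a, b) on (0.23, 0.45) = 0.23
  → value = 0.2300
Under probabilistic:
  ~γ = 1 − 0.7700 = 0.2300
  ~γ & γ = a·b on (0.2300, 0.7700) = 0.1771
  ~δ = 1 − 0.5500 = 0.4500
  ~δ & α = a·b on (0.4500, 0.5600) = 0.2520
  (~γ & γ) & (~δ & α) = a·b on (0.1771, 0.2520) = 0.0446
  → value = 0.0446
|0.2300 − 0.0446| = 0.185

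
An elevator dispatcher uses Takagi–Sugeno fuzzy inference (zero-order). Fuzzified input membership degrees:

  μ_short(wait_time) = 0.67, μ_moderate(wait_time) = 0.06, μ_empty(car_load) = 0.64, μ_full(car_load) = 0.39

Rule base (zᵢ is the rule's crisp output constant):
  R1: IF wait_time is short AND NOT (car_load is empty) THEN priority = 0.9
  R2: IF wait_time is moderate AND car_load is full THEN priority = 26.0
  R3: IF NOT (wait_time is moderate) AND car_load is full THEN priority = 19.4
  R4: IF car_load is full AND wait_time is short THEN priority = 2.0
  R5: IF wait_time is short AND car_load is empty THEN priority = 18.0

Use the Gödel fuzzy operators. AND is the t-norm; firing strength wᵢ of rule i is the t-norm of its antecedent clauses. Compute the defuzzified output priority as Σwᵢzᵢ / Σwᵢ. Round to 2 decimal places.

11.82

R1 (z=0.9): short=0.67, ¬empty=1−0.64=0.36; AND[min(a, b)] → w = 0.36
R2 (z=26.0): moderate=0.06, full=0.39; AND[min(a, b)] → w = 0.06
R3 (z=19.4): ¬moderate=1−0.06=0.94, full=0.39; AND[min(a, b)] → w = 0.39
R4 (z=2.0): full=0.39, short=0.67; AND[min(a, b)] → w = 0.39
R5 (z=18.0): short=0.67, empty=0.64; AND[min(a, b)] → w = 0.64
Weighted average = (0.36·0.9 + 0.06·26.0 + 0.39·19.4 + 0.39·2.0 + 0.64·18.0) / (0.36 + 0.06 + 0.39 + 0.39 + 0.64)
  = 21.7500 / 1.8400 = 11.82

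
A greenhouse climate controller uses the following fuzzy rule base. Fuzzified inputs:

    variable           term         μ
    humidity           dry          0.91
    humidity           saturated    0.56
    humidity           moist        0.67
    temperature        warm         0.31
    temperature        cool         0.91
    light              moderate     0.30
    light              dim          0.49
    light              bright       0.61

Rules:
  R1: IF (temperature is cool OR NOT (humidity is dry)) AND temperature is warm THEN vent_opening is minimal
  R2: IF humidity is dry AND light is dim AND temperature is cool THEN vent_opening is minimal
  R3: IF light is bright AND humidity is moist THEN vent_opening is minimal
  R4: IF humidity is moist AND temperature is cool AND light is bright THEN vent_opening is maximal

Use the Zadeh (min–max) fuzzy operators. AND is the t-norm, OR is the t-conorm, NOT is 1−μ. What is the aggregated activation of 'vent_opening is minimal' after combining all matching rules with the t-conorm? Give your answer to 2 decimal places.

0.61

R1: (cool=0.91 OR ¬dry=1−0.91=0.09) = 0.91; AND[min(a, b)] with warm=0.31 → w = 0.31
R2: dry=0.91, dim=0.49, cool=0.91; AND[min(a, b)] → w = 0.49
R3: bright=0.61, moist=0.67; AND[min(a, b)] → w = 0.61
R4: moist=0.67, cool=0.91, bright=0.61; AND[min(a, b)] → w = 0.61
Rules with consequent 'minimal': {R1, R2, R3} → strengths 0.31, 0.49, 0.61
Aggregate via t-conorm [max(a, b)]: 0.61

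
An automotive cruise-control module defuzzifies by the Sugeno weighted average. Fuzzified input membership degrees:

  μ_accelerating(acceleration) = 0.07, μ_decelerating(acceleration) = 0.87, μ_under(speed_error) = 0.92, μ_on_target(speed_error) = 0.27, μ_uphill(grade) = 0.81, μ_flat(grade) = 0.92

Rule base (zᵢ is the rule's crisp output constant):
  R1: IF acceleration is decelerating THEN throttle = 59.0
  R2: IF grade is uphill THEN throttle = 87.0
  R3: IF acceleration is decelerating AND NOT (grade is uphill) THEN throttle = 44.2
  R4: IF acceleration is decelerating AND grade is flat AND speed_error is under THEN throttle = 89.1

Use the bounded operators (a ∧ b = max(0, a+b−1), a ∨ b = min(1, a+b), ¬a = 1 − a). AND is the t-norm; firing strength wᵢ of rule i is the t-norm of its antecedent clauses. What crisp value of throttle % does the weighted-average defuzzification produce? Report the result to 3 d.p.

76.618

R1 (z=59.0): decelerating=0.87 → w = 0.87
R2 (z=87.0): uphill=0.81 → w = 0.81
R3 (z=44.2): decelerating=0.87, ¬uphill=1−0.81=0.19; AND[max(0, a+b−1)] → w = 0.06
R4 (z=89.1): decelerating=0.87, flat=0.92, under=0.92; AND[max(0, a+b−1)] → w = 0.71
Weighted average = (0.87·59.0 + 0.81·87.0 + 0.06·44.2 + 0.71·89.1) / (0.87 + 0.81 + 0.06 + 0.71)
  = 187.7130 / 2.4500 = 76.618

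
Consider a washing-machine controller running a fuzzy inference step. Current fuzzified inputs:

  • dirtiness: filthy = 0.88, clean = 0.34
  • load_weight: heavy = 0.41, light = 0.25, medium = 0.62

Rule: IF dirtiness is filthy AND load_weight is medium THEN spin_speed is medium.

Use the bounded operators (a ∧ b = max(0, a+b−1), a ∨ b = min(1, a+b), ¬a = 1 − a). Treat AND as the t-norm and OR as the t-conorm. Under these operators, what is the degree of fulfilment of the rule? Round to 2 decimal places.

0.50

firing strength: filthy=0.88, medium=0.62; AND[max(0, a+b−1)] → w = 0.50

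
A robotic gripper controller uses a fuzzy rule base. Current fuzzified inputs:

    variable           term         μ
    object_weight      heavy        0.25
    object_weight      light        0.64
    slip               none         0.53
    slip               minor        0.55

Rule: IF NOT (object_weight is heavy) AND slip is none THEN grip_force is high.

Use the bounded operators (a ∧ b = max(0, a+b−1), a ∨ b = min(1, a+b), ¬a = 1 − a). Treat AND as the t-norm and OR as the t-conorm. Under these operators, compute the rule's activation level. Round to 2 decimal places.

0.28

firing strength: ¬heavy=1−0.25=0.75, none=0.53; AND[max(0, a+b−1)] → w = 0.28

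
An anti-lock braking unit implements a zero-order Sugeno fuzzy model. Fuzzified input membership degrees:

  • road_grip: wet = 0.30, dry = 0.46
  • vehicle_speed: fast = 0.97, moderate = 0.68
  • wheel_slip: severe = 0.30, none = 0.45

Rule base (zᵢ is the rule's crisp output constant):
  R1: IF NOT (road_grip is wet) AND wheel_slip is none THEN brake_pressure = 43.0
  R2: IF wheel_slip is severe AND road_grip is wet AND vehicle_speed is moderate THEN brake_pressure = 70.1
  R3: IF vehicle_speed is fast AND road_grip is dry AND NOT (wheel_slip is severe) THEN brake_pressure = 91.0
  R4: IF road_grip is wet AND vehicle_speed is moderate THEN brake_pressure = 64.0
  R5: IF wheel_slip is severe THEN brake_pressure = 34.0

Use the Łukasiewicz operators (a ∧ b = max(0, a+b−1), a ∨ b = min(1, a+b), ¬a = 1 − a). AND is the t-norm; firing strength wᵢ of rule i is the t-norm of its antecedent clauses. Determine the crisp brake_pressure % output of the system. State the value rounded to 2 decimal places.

49.10

R1 (z=43.0): ¬wet=1−0.30=0.70, none=0.45; AND[max(0, a+b−1)] → w = 0.15
R2 (z=70.1): severe=0.30, wet=0.30, moderate=0.68; AND[max(0, a+b−1)] → w = 0.00
R3 (z=91.0): fast=0.97, dry=0.46, ¬severe=1−0.30=0.70; AND[max(0, a+b−1)] → w = 0.13
R4 (z=64.0): wet=0.30, moderate=0.68; AND[max(0, a+b−1)] → w = 0.00
R5 (z=34.0): severe=0.30 → w = 0.30
Weighted average = (0.15·43.0 + 0.00·70.1 + 0.13·91.0 + 0.00·64.0 + 0.30·34.0) / (0.15 + 0.00 + 0.13 + 0.00 + 0.30)
  = 28.4800 / 0.5800 = 49.10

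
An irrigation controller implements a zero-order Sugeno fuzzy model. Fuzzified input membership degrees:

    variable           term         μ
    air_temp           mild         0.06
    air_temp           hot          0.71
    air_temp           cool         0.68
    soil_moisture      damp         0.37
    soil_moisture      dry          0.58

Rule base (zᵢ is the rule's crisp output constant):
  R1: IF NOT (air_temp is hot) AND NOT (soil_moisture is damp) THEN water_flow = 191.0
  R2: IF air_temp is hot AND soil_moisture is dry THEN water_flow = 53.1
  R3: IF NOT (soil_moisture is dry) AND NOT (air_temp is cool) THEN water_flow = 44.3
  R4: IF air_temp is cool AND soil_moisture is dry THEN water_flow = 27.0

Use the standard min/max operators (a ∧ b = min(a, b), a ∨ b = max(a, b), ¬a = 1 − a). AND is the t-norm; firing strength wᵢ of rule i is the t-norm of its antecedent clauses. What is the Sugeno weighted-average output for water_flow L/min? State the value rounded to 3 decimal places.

65.550

R1 (z=191.0): ¬hot=1−0.71=0.29, ¬damp=1−0.37=0.63; AND[min(a, b)] → w = 0.29
R2 (z=53.1): hot=0.71, dry=0.58; AND[min(a, b)] → w = 0.58
R3 (z=44.3): ¬dry=1−0.58=0.42, ¬cool=1−0.68=0.32; AND[min(a, b)] → w = 0.32
R4 (z=27.0): cool=0.68, dry=0.58; AND[min(a, b)] → w = 0.58
Weighted average = (0.29·191.0 + 0.58·53.1 + 0.32·44.3 + 0.58·27.0) / (0.29 + 0.58 + 0.32 + 0.58)
  = 116.0240 / 1.7700 = 65.550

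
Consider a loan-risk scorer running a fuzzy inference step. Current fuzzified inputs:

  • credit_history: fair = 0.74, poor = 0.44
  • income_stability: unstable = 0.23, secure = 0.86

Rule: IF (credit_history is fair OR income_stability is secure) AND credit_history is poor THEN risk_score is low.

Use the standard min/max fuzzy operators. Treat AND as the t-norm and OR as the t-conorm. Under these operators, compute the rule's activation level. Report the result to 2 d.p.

firing strength: (fair=0.74 OR secure=0.86) = 0.86; AND[min(a, b)] with poor=0.44 → w = 0.44

0.44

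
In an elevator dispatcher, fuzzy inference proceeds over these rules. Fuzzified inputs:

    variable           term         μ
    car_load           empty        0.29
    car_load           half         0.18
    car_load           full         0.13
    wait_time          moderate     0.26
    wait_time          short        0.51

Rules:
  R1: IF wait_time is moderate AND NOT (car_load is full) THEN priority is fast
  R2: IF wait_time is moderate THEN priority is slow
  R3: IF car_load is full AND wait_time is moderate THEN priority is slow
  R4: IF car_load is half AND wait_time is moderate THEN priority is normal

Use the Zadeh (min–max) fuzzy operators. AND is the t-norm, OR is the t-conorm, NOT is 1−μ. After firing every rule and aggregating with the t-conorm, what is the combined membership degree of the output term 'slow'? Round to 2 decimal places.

R1: moderate=0.26, ¬full=1−0.13=0.87; AND[min(a, b)] → w = 0.26
R2: moderate=0.26 → w = 0.26
R3: full=0.13, moderate=0.26; AND[min(a, b)] → w = 0.13
R4: half=0.18, moderate=0.26; AND[min(a, b)] → w = 0.18
Rules with consequent 'slow': {R2, R3} → strengths 0.26, 0.13
Aggregate via t-conorm [max(a, b)]: 0.26

0.26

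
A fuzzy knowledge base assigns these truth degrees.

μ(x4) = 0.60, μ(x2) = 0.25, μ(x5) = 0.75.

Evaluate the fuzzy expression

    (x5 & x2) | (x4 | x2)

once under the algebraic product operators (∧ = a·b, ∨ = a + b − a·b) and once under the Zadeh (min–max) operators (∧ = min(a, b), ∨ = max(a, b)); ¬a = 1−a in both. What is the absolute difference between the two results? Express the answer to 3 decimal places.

0.156

Under algebraic product:
  x5 & x2 = a·b on (0.7500, 0.2500) = 0.1875
  x4 | x2 = a + b − a·b on (0.6000, 0.2500) = 0.7000
  (x5 & x2) | (x4 | x2) = a + b − a·b on (0.1875, 0.7000) = 0.7562
  → value = 0.7562
Under Zadeh (min–max):
  x5 & x2 = min(a, b) on (0.75, 0.25) = 0.25
  x4 | x2 = max(a, b) on (0.60, 0.25) = 0.60
  (x5 & x2) | (x4 | x2) = max(a, b) on (0.25, 0.60) = 0.60
  → value = 0.6000
|0.7562 − 0.6000| = 0.156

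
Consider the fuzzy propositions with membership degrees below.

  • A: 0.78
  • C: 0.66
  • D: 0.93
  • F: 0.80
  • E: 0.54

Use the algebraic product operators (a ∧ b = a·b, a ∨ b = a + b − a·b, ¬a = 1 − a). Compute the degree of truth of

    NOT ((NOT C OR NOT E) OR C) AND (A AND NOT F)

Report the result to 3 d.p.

NOT C = 1 − 0.6600 = 0.3400
NOT E = 1 − 0.5400 = 0.4600
NOT C OR NOT E = a + b − a·b on (0.3400, 0.4600) = 0.6436
(NOT C OR NOT E) OR C = a + b − a·b on (0.6436, 0.6600) = 0.8788
NOT ((NOT C OR NOT E) OR C) = 1 − 0.8788 = 0.1212
NOT F = 1 − 0.8000 = 0.2000
A AND NOT F = a·b on (0.7800, 0.2000) = 0.1560
NOT ((NOT C OR NOT E) OR C) AND (A AND NOT F) = a·b on (0.1212, 0.1560) = 0.0189

0.019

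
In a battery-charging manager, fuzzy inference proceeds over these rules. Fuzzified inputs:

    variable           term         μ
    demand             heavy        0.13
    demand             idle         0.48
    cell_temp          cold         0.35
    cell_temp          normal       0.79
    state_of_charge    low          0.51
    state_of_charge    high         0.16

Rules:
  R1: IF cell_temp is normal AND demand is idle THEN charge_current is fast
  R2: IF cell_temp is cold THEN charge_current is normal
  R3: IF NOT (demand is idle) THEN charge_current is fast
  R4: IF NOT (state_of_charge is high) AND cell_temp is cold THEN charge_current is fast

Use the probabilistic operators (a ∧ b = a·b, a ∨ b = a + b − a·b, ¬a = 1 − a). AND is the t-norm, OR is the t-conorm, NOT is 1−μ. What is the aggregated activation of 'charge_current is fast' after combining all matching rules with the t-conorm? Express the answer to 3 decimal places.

0.790

R1: normal=0.79, idle=0.48; AND[a·b] → w = 0.3792
R2: cold=0.35 → w = 0.3500
R3: ¬idle=1−0.48=0.52 → w = 0.5200
R4: ¬high=1−0.16=0.84, cold=0.35; AND[a·b] → w = 0.2940
Rules with consequent 'fast': {R1, R3, R4} → strengths 0.3792, 0.5200, 0.2940
Aggregate via t-conorm [a + b − a·b]: 0.7896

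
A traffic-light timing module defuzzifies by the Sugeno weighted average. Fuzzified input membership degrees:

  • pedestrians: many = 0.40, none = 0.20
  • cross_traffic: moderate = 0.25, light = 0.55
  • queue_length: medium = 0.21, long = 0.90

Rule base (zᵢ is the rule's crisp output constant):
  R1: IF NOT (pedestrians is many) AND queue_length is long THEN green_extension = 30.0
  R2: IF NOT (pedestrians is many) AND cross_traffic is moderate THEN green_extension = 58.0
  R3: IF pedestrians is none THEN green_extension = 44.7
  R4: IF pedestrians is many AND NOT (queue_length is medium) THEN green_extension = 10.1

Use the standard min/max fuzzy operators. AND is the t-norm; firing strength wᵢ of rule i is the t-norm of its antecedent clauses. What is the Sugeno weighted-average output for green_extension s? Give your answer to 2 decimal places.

31.37

R1 (z=30.0): ¬many=1−0.40=0.60, long=0.90; AND[min(a, b)] → w = 0.60
R2 (z=58.0): ¬many=1−0.40=0.60, moderate=0.25; AND[min(a, b)] → w = 0.25
R3 (z=44.7): none=0.20 → w = 0.20
R4 (z=10.1): many=0.40, ¬medium=1−0.21=0.79; AND[min(a, b)] → w = 0.40
Weighted average = (0.60·30.0 + 0.25·58.0 + 0.20·44.7 + 0.40·10.1) / (0.60 + 0.25 + 0.20 + 0.40)
  = 45.4800 / 1.4500 = 31.37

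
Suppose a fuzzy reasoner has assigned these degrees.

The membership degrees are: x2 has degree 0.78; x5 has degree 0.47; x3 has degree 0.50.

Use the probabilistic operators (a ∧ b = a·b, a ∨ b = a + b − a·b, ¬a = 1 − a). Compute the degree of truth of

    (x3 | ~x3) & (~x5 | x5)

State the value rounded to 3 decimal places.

0.563

~x3 = 1 − 0.5000 = 0.5000
x3 | ~x3 = a + b − a·b on (0.5000, 0.5000) = 0.7500
~x5 = 1 − 0.4700 = 0.5300
~x5 | x5 = a + b − a·b on (0.5300, 0.4700) = 0.7509
(x3 | ~x3) & (~x5 | x5) = a·b on (0.7500, 0.7509) = 0.5632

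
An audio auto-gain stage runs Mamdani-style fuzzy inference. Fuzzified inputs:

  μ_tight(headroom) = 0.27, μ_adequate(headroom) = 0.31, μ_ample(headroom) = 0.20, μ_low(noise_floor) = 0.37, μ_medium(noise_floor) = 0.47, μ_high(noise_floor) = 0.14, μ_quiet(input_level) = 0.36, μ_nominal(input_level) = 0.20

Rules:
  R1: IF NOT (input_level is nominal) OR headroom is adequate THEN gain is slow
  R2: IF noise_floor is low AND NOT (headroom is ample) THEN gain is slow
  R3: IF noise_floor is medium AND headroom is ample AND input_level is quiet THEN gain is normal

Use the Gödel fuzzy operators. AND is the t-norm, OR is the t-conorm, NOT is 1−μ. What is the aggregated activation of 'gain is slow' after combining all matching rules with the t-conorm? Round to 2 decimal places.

0.80

R1: ¬nominal=1−0.20=0.80, adequate=0.31; OR[max(a, b)] → w = 0.80
R2: low=0.37, ¬ample=1−0.20=0.80; AND[min(a, b)] → w = 0.37
R3: medium=0.47, ample=0.20, quiet=0.36; AND[min(a, b)] → w = 0.20
Rules with consequent 'slow': {R1, R2} → strengths 0.80, 0.37
Aggregate via t-conorm [max(a, b)]: 0.80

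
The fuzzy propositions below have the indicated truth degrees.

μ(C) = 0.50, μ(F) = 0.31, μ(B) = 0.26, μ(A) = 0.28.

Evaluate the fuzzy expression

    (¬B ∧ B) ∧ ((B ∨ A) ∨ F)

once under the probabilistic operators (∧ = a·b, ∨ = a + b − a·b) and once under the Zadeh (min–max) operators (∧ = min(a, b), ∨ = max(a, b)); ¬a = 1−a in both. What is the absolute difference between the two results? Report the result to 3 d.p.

0.138

Under probabilistic:
  ¬B = 1 − 0.2600 = 0.7400
  ¬B ∧ B = a·b on (0.7400, 0.2600) = 0.1924
  B ∨ A = a + b − a·b on (0.2600, 0.2800) = 0.4672
  (B ∨ A) ∨ F = a + b − a·b on (0.4672, 0.3100) = 0.6324
  (¬B ∧ B) ∧ ((B ∨ A) ∨ F) = a·b on (0.1924, 0.6324) = 0.1217
  → value = 0.1217
Under Zadeh (min–max):
  ¬B = 1 − 0.26 = 0.74
  ¬B ∧ B = min(a, b) on (0.74, 0.26) = 0.26
  B ∨ A = max(a, b) on (0.26, 0.28) = 0.28
  (B ∨ A) ∨ F = max(a, b) on (0.28, 0.31) = 0.31
  (¬B ∧ B) ∧ ((B ∨ A) ∨ F) = min(a, b) on (0.26, 0.31) = 0.26
  → value = 0.2600
|0.1217 − 0.2600| = 0.138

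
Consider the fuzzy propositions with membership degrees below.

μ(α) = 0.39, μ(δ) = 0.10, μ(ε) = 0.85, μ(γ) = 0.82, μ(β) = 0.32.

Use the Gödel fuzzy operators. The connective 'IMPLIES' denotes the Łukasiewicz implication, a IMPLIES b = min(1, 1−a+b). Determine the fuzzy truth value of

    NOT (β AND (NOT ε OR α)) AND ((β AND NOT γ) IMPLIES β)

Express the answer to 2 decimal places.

NOT ε = 1 − 0.85 = 0.15
NOT ε OR α = max(a, b) on (0.15, 0.39) = 0.39
β AND (NOT ε OR α) = min(a, b) on (0.32, 0.39) = 0.32
NOT (β AND (NOT ε OR α)) = 1 − 0.32 = 0.68
NOT γ = 1 − 0.82 = 0.18
β AND NOT γ = min(a, b) on (0.32, 0.18) = 0.18
(β AND NOT γ) IMPLIES β  [Łukasiewicz: min(1, 1−a+b)] with a=0.18, b=0.32 → 1.00
NOT (β AND (NOT ε OR α)) AND ((β AND NOT γ) IMPLIES β) = min(a, b) on (0.68, 1.00) = 0.68

0.68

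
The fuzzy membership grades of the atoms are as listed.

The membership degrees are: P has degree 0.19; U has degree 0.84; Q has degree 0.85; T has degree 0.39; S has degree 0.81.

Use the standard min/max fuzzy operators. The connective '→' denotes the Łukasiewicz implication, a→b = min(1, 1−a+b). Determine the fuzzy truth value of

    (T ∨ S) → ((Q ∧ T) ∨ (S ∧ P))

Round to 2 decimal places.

0.58

T ∨ S = max(a, b) on (0.39, 0.81) = 0.81
Q ∧ T = min(a, b) on (0.85, 0.39) = 0.39
S ∧ P = min(a, b) on (0.81, 0.19) = 0.19
(Q ∧ T) ∨ (S ∧ P) = max(a, b) on (0.39, 0.19) = 0.39
(T ∨ S) → ((Q ∧ T) ∨ (S ∧ P))  [Łukasiewicz: min(1, 1−a+b)] with a=0.81, b=0.39 → 0.58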